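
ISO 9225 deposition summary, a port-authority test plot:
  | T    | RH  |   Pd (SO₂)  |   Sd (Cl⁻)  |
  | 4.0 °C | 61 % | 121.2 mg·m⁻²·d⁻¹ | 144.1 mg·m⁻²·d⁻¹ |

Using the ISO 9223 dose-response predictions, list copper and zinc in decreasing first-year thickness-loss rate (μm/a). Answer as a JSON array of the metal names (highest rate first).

copper: temperature factor f = +0.126·(-6.0) = -0.7560
  SO₂ term: 0.0053·121.2^0.26·exp(0.059·61-0.7560) = 0.3167
  Cl⁻ term: 0.01025·144.1^0.27·exp(0.036·61+0.049·4.0) = 0.4289
  r_corr = 0.3167 + 0.4289 = 0.7457 μm/a
zinc: T≤10 °C ⇒ hinge +0.038·(4.0−10) = -0.2280
  Pd branch = 0.0129·Pd^0.44·e^(0.046·RH+f) = 1.403 μm/a
  Cl⁻ term: 0.0175·144.1^0.57·exp(0.008·61+0.085·4.0) = 0.6809
  r_corr = 1.403 + 0.6809 = 2.084 μm/a
Ordering by μm/a: zinc (2.08) > copper (0.746)

["zinc", "copper"]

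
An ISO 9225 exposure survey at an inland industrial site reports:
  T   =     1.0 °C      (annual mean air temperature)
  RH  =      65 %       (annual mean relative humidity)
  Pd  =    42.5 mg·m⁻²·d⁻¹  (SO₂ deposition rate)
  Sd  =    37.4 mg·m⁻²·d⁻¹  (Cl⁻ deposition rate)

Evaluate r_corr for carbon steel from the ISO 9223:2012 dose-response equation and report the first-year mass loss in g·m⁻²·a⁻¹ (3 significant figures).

r_corr = 160 g·m⁻²·a⁻¹

carbon steel: T≤10 °C ⇒ hinge +0.150·(1.0−10) = -1.3500
  SO₂ term: 1.77·42.5^0.52·exp(0.02·65-1.3500) = 11.83
  Cl⁻ term: 0.102·37.4^0.62·exp(0.033·65+0.04·1.0) = 8.565
  sum: 11.83 + 8.565 → r_corr = 20.4 μm/a
Convert to mass loss: 20.4 μm/a × 7.85 g/cm³ = 160.1 g·m⁻²·a⁻¹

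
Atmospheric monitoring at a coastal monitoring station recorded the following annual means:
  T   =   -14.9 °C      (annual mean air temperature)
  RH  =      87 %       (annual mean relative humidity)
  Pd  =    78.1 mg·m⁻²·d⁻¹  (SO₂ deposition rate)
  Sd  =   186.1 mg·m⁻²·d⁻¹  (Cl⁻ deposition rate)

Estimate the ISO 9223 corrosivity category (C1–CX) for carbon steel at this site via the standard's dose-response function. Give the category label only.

C3

carbon steel: f(T) = +0.150·(T−10) [T≤10 °C] = -3.7350
  sulphur-dioxide contribution → 2.321 μm/a
  chloride contribution → 25.34 μm/a
  total first-year rate 27.66 μm/a
27.7 μm/a falls in (25, 50] for carbon steel → category C3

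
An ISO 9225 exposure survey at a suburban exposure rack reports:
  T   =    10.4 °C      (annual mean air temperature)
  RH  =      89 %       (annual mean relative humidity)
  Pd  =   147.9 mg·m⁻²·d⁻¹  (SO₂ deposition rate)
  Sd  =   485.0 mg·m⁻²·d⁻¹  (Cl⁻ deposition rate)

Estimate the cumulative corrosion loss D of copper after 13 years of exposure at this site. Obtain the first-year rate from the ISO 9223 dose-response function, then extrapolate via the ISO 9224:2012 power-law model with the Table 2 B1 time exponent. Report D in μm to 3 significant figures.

copper: f(T) = -0.080·(T−10) [T>10 °C] = -0.0320
  Pd branch = 0.0053·Pd^0.26·e^(0.059·RH+f) = 3.59 μm/a
  Sd branch = 0.01025·Sd^0.27·e^(0.036·RH+0.049·T) = 2.232 μm/a
  sum: 3.59 + 2.232 → r_corr = 5.822 μm/a
Long-term exponent b (ISO 9224 Table 2, B1) = 0.667
  D(13) = 5.822 × 13^0.667 = 5.822 × 5.534 = 32.21 μm

D(13) = 32.2 μm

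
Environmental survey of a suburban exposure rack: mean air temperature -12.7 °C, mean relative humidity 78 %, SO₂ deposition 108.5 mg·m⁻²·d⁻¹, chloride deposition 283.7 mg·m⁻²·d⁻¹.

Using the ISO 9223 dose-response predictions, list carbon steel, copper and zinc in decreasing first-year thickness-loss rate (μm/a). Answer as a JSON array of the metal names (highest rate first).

carbon steel: T≤10 °C ⇒ hinge +0.150·(-12.7−10) = -3.4050
  sulphur-dioxide contribution → 3.2 μm/a
  chloride contribution → 26.71 μm/a
  ⇒ r_corr(carbon steel) = 29.91 μm/a
copper: temperature factor f = +0.126·(-22.7) = -2.8602
  sulphur-dioxide contribution → 0.1023 μm/a
  chloride contribution → 0.419 μm/a
  total first-year rate 0.5213 μm/a
zinc: f(T) = +0.038·(T−10) [T≤10 °C] = -0.8626
  sulphur-dioxide contribution → 1.548 μm/a
  chloride contribution → 0.2776 μm/a
  total first-year rate 1.826 μm/a
Ordering by μm/a: carbon steel (29.9) > zinc (1.83) > copper (0.521)

["carbon steel", "zinc", "copper"]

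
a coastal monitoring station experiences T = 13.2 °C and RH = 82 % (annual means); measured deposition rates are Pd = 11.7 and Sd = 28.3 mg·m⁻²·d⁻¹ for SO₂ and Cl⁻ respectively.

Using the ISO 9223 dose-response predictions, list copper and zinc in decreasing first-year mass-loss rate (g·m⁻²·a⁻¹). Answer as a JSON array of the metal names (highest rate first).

copper: T>10 °C ⇒ hinge -0.080·(13.2−10) = -0.2560
  SO₂ term: 0.0053·11.7^0.26·exp(0.059·82-0.2560) = 0.9816
  Sd branch = 0.01025·Sd^0.27·e^(0.036·RH+0.049·T) = 0.9239 μm/a
  r_corr = 0.9816 + 0.9239 = 1.906 μm/a
  mass loss = 1.906 μm/a × 8.96 g/cm³ = 17.07 g·m⁻²·a⁻¹
zinc: T>10 °C ⇒ hinge -0.071·(13.2−10) = -0.2272
  SO₂ term: 0.0129·11.7^0.44·exp(0.046·82-0.2272) = 1.318
  Cl⁻ term: 0.0175·28.3^0.57·exp(0.008·82+0.085·13.2) = 0.6962
  sum: 1.318 + 0.6962 → r_corr = 2.015 μm/a
  mass loss = 2.015 μm/a × 7.14 g/cm³ = 14.38 g·m⁻²·a⁻¹
Ordering by g·m⁻²·a⁻¹: copper (17.1) > zinc (14.4)

["copper", "zinc"]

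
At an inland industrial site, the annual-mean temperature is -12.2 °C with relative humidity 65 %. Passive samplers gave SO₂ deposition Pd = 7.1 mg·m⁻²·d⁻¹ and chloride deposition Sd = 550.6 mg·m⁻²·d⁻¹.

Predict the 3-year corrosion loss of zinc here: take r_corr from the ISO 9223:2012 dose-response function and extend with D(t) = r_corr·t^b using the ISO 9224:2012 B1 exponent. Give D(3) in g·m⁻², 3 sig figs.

zinc: T≤10 °C ⇒ hinge +0.038·(-12.2−10) = -0.8436
  Pd branch = 0.0129·Pd^0.44·e^(0.046·RH+f) = 0.2614 μm/a
  Cl⁻ term: 0.0175·550.6^0.57·exp(0.008·65+0.085·-12.2) = 0.3809
  sum: 0.2614 + 0.3809 → r_corr = 0.6423 μm/a
Power-law: D(3) = r_corr · 3^0.813
  D(3) = 0.6423 × 3^0.813 = 0.6423 × 2.443 = 1.569 μm
  Mass loss = 1.569 μm × 7.14 g/cm³ = 11.2 g·m⁻²

D(3) = 11.2 g·m⁻²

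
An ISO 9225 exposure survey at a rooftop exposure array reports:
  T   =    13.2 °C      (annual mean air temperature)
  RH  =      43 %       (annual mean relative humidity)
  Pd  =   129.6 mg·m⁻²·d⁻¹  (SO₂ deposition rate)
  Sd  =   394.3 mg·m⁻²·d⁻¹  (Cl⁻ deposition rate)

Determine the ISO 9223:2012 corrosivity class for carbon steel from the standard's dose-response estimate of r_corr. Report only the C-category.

C4

carbon steel: f(T) = -0.054·(T−10) [T>10 °C] = -0.1728
  SO₂ term: 1.77·129.6^0.52·exp(0.02·43-0.1728) = 44.15
  Cl⁻ term: 0.102·394.3^0.62·exp(0.033·43+0.04·13.2) = 29.08
  sum: 44.15 + 29.08 → r_corr = 73.23 μm/a
73.2 μm/a falls in (50, 80] for carbon steel → category C4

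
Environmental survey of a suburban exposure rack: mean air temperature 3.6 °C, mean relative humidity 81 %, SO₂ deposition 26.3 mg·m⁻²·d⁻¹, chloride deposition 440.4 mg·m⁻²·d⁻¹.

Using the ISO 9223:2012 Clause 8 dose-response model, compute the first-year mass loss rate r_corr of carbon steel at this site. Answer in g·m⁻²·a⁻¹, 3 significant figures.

r_corr = 731 g·m⁻²·a⁻¹

carbon steel: f(T) = +0.150·(T−10) [T≤10 °C] = -0.9600
  sulphur-dioxide contribution → 18.75 μm/a
  chloride contribution → 74.33 μm/a
  total first-year rate 93.08 μm/a
Convert to mass loss: 93.08 μm/a × 7.85 g/cm³ = 730.7 g·m⁻²·a⁻¹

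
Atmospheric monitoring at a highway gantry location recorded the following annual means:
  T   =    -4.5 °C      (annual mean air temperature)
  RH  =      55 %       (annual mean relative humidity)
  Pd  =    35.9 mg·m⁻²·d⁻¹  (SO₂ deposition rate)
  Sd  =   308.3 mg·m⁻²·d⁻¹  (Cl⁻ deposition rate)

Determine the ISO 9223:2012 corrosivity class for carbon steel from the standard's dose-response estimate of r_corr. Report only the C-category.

carbon steel: T≤10 °C ⇒ hinge +0.150·(-4.5−10) = -2.1750
  sulphur-dioxide contribution → 3.888 μm/a
  chloride contribution → 18.27 μm/a
  total first-year rate 22.16 μm/a
ISO 9223 Table 2 (carbon steel): 1.3 < 22.2 ≤ 25 μm/a ⇒ C2

C2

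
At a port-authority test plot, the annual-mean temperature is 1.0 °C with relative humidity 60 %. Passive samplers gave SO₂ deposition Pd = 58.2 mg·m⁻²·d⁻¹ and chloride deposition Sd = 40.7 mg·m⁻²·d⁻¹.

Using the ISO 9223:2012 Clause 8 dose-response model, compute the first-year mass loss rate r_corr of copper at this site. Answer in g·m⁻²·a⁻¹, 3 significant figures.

copper: f(T) = +0.126·(T−10) [T≤10 °C] = -1.1340
  SO₂ term: 0.0053·58.2^0.26·exp(0.059·60-1.1340) = 0.1691
  Sd branch = 0.01025·Sd^0.27·e^(0.036·RH+0.049·T) = 0.2539 μm/a
  sum: 0.1691 + 0.2539 → r_corr = 0.423 μm/a
Convert to mass loss: 0.423 μm/a × 8.96 g/cm³ = 3.79 g·m⁻²·a⁻¹

r_corr = 3.79 g·m⁻²·a⁻¹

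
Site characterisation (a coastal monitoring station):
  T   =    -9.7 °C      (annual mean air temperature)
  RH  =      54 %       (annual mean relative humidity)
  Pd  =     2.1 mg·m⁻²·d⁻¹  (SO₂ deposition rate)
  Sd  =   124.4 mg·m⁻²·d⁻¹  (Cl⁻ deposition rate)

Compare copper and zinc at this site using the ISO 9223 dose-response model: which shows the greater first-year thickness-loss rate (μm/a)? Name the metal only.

zinc

copper: T≤10 °C ⇒ hinge +0.126·(-9.7−10) = -2.4822
  Pd branch = 0.0053·Pd^0.26·e^(0.059·RH+f) = 0.01299 μm/a
  Sd branch = 0.01025·Sd^0.27·e^(0.036·RH+0.049·T) = 0.1637 μm/a
  sum: 0.01299 + 0.1637 → r_corr = 0.1767 μm/a
zinc: temperature factor f = +0.038·(-19.7) = -0.7486
  SO₂ term: 0.0129·2.1^0.44·exp(0.046·54-0.7486) = 0.1014
  Cl⁻ term: 0.0175·124.4^0.57·exp(0.008·54+0.085·-9.7) = 0.1848
  sum: 0.1014 + 0.1848 → r_corr = 0.2862 μm/a
Ordering by μm/a: zinc (0.286) > copper (0.177)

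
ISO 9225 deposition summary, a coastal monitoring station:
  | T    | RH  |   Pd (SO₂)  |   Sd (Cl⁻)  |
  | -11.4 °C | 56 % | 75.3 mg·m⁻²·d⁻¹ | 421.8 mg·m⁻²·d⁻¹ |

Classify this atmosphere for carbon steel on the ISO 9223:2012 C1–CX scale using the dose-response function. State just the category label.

C2

carbon steel: f(T) = +0.150·(T−10) [T≤10 °C] = -3.2100
  SO₂ term: 1.77·75.3^0.52·exp(0.02·56-3.2100) = 2.071
  Cl⁻ term: 0.102·421.8^0.62·exp(0.033·56+0.04·-11.4) = 17.41
  r_corr = 2.071 + 17.41 = 19.48 μm/a
Category bounds: 1.3…25 μm/a bracket r_corr ⇒ C2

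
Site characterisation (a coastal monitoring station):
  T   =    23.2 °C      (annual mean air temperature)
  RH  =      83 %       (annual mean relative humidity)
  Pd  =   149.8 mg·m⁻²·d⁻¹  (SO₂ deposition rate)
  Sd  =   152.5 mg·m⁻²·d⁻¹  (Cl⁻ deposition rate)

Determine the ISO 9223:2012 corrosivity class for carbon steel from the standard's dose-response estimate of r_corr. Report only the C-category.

C5

carbon steel: temperature factor f = -0.054·(13.2) = -0.7128
  sulphur-dioxide contribution → 61.75 μm/a
  chloride contribution → 90.11 μm/a
  ⇒ r_corr(carbon steel) = 151.9 μm/a
ISO 9223 Table 2 (carbon steel): 80 < 152 ≤ 200 μm/a ⇒ C5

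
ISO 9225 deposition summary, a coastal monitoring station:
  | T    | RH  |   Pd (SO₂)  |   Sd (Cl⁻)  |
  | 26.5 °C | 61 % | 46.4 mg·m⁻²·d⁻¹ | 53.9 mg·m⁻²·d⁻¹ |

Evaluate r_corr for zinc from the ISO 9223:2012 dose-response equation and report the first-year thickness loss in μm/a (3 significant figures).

zinc: f(T) = -0.071·(T−10) [T>10 °C] = -1.1715
  sulphur-dioxide contribution → 0.3579 μm/a
  chloride contribution → 2.632 μm/a
  ⇒ r_corr(zinc) = 2.99 μm/a

r_corr = 2.99 μm/a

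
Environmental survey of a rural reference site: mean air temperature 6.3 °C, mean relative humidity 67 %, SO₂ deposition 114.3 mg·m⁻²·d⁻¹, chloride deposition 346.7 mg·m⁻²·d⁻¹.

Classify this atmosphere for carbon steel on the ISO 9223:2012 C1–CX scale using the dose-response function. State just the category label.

C5

carbon steel: f(T) = +0.150·(T−10) [T≤10 °C] = -0.5550
  sulphur-dioxide contribution → 45.61 μm/a
  chloride contribution → 44.98 μm/a
  total first-year rate 90.59 μm/a
Category bounds: 80…200 μm/a bracket r_corr ⇒ C5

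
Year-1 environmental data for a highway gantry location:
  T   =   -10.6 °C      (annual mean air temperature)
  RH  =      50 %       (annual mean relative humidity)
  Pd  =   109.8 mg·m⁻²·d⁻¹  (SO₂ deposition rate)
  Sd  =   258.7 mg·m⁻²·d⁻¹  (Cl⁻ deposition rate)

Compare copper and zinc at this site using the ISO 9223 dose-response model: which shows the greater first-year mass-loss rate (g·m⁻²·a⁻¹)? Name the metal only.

copper: temperature factor f = +0.126·(-20.6) = -2.5956
  Pd branch = 0.0053·Pd^0.26·e^(0.059·RH+f) = 0.02563 μm/a
  Sd branch = 0.01025·Sd^0.27·e^(0.036·RH+0.049·T) = 0.1653 μm/a
  sum: 0.02563 + 0.1653 → r_corr = 0.191 μm/a
  mass loss = 0.191 μm/a × 8.96 g/cm³ = 1.711 g·m⁻²·a⁻¹
zinc: f(T) = +0.038·(T−10) [T≤10 °C] = -0.7828
  Pd branch = 0.0129·Pd^0.44·e^(0.046·RH+f) = 0.4649 μm/a
  Sd branch = 0.0175·Sd^0.57·e^(0.008·RH+0.085·T) = 0.2516 μm/a
  sum: 0.4649 + 0.2516 → r_corr = 0.7165 μm/a
  mass loss = 0.7165 μm/a × 7.14 g/cm³ = 5.116 g·m⁻²·a⁻¹
Ordering by g·m⁻²·a⁻¹: zinc (5.12) > copper (1.71)

zinc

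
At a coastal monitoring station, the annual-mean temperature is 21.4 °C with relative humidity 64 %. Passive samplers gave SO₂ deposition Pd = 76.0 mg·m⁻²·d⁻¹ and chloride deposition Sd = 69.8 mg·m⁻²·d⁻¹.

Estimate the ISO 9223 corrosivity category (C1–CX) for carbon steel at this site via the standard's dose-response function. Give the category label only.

carbon steel: temperature factor f = -0.054·(11.4) = -0.6156
  SO₂ term: 1.77·76.0^0.52·exp(0.02·64-0.6156) = 32.7
  Cl⁻ term: 0.102·69.8^0.62·exp(0.033·64+0.04·21.4) = 27.59
  r_corr = 32.7 + 27.59 = 60.29 μm/a
60.3 μm/a falls in (50, 80] for carbon steel → category C4

C4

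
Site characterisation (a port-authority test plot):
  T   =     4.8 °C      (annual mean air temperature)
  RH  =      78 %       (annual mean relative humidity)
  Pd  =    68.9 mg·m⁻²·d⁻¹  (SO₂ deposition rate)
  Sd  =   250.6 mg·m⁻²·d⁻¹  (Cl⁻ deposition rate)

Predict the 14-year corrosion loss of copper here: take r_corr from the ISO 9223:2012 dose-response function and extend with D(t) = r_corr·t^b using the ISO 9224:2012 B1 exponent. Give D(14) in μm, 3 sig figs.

D(14) = 10.3 μm

copper: T≤10 °C ⇒ hinge +0.126·(4.8−10) = -0.6552
  Pd branch = 0.0053·Pd^0.26·e^(0.059·RH+f) = 0.8247 μm/a
  Sd branch = 0.01025·Sd^0.27·e^(0.036·RH+0.049·T) = 0.9552 μm/a
  sum: 0.8247 + 0.9552 → r_corr = 1.78 μm/a
ISO 9224: D(t) = r_corr · t^b with b = 0.667 (copper, B1)
  D(14) = 1.78 × 14^0.667 = 1.78 × 5.814 = 10.35 μm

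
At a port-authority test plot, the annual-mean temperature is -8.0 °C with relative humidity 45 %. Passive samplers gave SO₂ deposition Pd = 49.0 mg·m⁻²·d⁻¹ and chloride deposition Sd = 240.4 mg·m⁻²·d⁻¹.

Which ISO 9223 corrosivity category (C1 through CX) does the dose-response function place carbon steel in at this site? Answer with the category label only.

carbon steel: f(T) = +0.150·(T−10) [T≤10 °C] = -2.7000
  sulphur-dioxide contribution → 2.214 μm/a
  chloride contribution → 9.789 μm/a
  ⇒ r_corr(carbon steel) = 12 μm/a
ISO 9223 Table 2 (carbon steel): 1.3 < 12 ≤ 25 μm/a ⇒ C2

C2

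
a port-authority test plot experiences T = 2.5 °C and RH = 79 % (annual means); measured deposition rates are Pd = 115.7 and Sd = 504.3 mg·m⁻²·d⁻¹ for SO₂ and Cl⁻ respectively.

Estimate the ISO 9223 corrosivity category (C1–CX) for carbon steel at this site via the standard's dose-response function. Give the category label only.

carbon steel: T≤10 °C ⇒ hinge +0.150·(2.5−10) = -1.1250
  Pd branch = 1.77·Pd^0.52·e^(0.02·RH+f) = 33 μm/a
  Cl⁻ term: 0.102·504.3^0.62·exp(0.033·79+0.04·2.5) = 72.43
  r_corr = 33 + 72.43 = 105.4 μm/a
ISO 9223 Table 2 (carbon steel): 80 < 105 ≤ 200 μm/a ⇒ C5

C5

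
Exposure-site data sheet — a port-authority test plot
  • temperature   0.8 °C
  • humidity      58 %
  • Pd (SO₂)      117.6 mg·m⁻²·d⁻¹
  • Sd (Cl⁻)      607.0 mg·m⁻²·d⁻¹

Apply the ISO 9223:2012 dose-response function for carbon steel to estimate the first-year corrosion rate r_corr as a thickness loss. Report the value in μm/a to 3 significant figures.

r_corr = 54.9 μm/a

carbon steel: temperature factor f = +0.150·(-9.2) = -1.3800
  SO₂ term: 1.77·117.6^0.52·exp(0.02·58-1.3800) = 16.94
  Sd branch = 0.102·Sd^0.62·e^(0.033·RH+0.04·T) = 37.96 μm/a
  r_corr = 16.94 + 37.96 = 54.9 μm/a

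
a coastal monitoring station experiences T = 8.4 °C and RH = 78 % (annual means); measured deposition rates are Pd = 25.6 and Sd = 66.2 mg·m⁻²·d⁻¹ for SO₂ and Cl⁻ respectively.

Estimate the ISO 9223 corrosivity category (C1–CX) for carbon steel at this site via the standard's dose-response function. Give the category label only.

C4

carbon steel: T≤10 °C ⇒ hinge +0.150·(8.4−10) = -0.2400
  SO₂ term: 1.77·25.6^0.52·exp(0.02·78-0.2400) = 35.77
  Cl⁻ term: 0.102·66.2^0.62·exp(0.033·78+0.04·8.4) = 25.2
  r_corr = 35.77 + 25.2 = 60.97 μm/a
61 μm/a falls in (50, 80] for carbon steel → category C4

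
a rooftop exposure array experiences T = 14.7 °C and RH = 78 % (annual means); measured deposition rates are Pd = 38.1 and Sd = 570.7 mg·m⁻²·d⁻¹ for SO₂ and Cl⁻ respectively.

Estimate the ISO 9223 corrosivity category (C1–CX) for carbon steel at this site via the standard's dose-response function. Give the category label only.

carbon steel: T>10 °C ⇒ hinge -0.054·(14.7−10) = -0.2538
  SO₂ term: 1.77·38.1^0.52·exp(0.02·78-0.2538) = 43.38
  Cl⁻ term: 0.102·570.7^0.62·exp(0.033·78+0.04·14.7) = 123.3
  r_corr = 43.38 + 123.3 = 166.6 μm/a
ISO 9223 Table 2 (carbon steel): 80 < 167 ≤ 200 μm/a ⇒ C5

C5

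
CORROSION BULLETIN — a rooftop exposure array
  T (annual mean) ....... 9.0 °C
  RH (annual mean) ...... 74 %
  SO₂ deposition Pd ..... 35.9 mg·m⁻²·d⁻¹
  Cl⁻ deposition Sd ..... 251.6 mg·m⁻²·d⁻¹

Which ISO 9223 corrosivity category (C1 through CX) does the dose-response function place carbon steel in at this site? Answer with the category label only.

C5

carbon steel: temperature factor f = +0.150·(-1.0) = -0.1500
  sulphur-dioxide contribution → 43.08 μm/a
  chloride contribution → 51.75 μm/a
  total first-year rate 94.83 μm/a
ISO 9223 Table 2 (carbon steel): 80 < 94.8 ≤ 200 μm/a ⇒ C5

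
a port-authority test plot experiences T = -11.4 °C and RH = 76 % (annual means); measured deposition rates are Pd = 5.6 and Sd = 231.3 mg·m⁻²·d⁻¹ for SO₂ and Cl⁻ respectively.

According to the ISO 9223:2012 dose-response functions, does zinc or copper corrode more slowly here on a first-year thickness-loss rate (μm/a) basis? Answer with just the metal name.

zinc: f(T) = +0.038·(T−10) [T≤10 °C] = -0.8132
  SO₂ term: 0.0129·5.6^0.44·exp(0.046·76-0.8132) = 0.4026
  Sd branch = 0.0175·Sd^0.57·e^(0.008·RH+0.085·T) = 0.2715 μm/a
  r_corr = 0.4026 + 0.2715 = 0.6742 μm/a
copper: temperature factor f = +0.126·(-21.4) = -2.6964
  Pd branch = 0.0053·Pd^0.26·e^(0.059·RH+f) = 0.04956 μm/a
  Cl⁻ term: 0.01025·231.3^0.27·exp(0.036·76+0.049·-11.4) = 0.3933
  r_corr = 0.04956 + 0.3933 = 0.4428 μm/a
Ordering by μm/a: zinc (0.674) > copper (0.443)

copper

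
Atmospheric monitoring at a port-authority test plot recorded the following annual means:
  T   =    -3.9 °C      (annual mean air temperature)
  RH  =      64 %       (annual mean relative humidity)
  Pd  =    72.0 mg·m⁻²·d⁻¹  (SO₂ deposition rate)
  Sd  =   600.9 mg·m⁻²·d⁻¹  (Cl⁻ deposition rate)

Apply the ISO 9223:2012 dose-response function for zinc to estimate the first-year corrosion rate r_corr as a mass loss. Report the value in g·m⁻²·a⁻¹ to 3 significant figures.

r_corr = 12.5 g·m⁻²·a⁻¹

zinc: f(T) = +0.038·(T−10) [T≤10 °C] = -0.5282
  SO₂ term: 0.0129·72.0^0.44·exp(0.046·64-0.5282) = 0.9484
  Cl⁻ term: 0.0175·600.9^0.57·exp(0.008·64+0.085·-3.9) = 0.8042
  sum: 0.9484 + 0.8042 → r_corr = 1.753 μm/a
Convert to mass loss: 1.753 μm/a × 7.14 g/cm³ = 12.51 g·m⁻²·a⁻¹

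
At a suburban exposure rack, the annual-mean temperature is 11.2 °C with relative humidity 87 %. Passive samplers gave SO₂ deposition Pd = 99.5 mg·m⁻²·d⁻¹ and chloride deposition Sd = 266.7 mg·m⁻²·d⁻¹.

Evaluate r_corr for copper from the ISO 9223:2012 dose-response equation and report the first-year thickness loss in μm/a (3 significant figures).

copper: f(T) = -0.080·(T−10) [T>10 °C] = -0.0960
  Pd branch = 0.0053·Pd^0.26·e^(0.059·RH+f) = 2.699 μm/a
  Sd branch = 0.01025·Sd^0.27·e^(0.036·RH+0.049·T) = 1.838 μm/a
  sum: 2.699 + 1.838 → r_corr = 4.537 μm/a

r_corr = 4.54 μm/a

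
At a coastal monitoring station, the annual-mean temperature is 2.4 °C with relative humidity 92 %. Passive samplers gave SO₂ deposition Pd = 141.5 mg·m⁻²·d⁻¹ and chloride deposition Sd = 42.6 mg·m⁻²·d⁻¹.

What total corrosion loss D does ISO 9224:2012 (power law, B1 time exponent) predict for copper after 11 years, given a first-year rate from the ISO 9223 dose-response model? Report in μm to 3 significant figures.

copper: f(T) = +0.126·(T−10) [T≤10 °C] = -0.9576
  Pd branch = 0.0053·Pd^0.26·e^(0.059·RH+f) = 1.679 μm/a
  Cl⁻ term: 0.01025·42.6^0.27·exp(0.036·92+0.049·2.4) = 0.8712
  sum: 1.679 + 0.8712 → r_corr = 2.55 μm/a
Long-term exponent b (ISO 9224 Table 2, B1) = 0.667
  D(11) = 2.55 × 11^0.667 = 2.55 × 4.95 = 12.62 μm

D(11) = 12.6 μm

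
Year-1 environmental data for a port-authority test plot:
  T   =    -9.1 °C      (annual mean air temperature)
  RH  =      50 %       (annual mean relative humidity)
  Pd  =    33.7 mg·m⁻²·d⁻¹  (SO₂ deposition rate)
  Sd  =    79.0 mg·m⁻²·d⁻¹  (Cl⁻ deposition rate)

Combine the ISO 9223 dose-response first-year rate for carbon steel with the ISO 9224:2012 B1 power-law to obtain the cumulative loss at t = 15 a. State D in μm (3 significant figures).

D(15) = 29.9 μm

carbon steel: f(T) = +0.150·(T−10) [T≤10 °C] = -2.8650
  sulphur-dioxide contribution → 1.708 μm/a
  chloride contribution → 5.542 μm/a
  ⇒ r_corr(carbon steel) = 7.249 μm/a
Power-law: D(15) = r_corr · 15^0.523
  D(15) = 7.249 × 15^0.523 = 7.249 × 4.122 = 29.88 μm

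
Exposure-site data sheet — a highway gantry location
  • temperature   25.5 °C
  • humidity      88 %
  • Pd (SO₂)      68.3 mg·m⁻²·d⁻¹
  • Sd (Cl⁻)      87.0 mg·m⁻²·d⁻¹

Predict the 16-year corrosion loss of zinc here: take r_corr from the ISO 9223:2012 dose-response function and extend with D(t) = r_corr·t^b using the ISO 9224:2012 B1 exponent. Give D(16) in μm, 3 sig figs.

D(16) = 52.6 μm

zinc: temperature factor f = -0.071·(15.5) = -1.1005
  Pd branch = 0.0129·Pd^0.44·e^(0.046·RH+f) = 1.577 μm/a
  Sd branch = 0.0175·Sd^0.57·e^(0.008·RH+0.085·T) = 3.941 μm/a
  r_corr = 1.577 + 3.941 = 5.518 μm/a
ISO 9224: D(t) = r_corr · t^b with b = 0.813 (zinc, B1)
  D(16) = 5.518 × 16^0.813 = 5.518 × 9.527 = 52.57 μm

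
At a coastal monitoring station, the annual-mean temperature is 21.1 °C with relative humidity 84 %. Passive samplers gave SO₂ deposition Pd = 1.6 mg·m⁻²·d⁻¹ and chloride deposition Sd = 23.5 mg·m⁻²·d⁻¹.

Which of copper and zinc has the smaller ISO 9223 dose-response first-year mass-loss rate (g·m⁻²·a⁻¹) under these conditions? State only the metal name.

zinc

copper: T>10 °C ⇒ hinge -0.080·(21.1−10) = -0.8880
  sulphur-dioxide contribution → 0.35 μm/a
  chloride contribution → 1.391 μm/a
  ⇒ r_corr(copper) = 1.741 μm/a
  mass loss = 1.741 μm/a × 8.96 g/cm³ = 15.6 g·m⁻²·a⁻¹
zinc: temperature factor f = -0.071·(11.1) = -0.7881
  sulphur-dioxide contribution → 0.3438 μm/a
  chloride contribution → 1.245 μm/a
  ⇒ r_corr(zinc) = 1.589 μm/a
  mass loss = 1.589 μm/a × 7.14 g/cm³ = 11.35 g·m⁻²·a⁻¹
Ordering by g·m⁻²·a⁻¹: copper (15.6) > zinc (11.3)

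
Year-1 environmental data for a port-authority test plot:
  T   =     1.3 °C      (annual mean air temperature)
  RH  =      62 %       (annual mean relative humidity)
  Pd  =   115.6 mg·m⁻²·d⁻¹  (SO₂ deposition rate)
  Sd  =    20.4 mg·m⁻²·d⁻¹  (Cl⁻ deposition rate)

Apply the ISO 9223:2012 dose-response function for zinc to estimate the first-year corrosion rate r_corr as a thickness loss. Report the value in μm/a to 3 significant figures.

zinc: T≤10 °C ⇒ hinge +0.038·(1.3−10) = -0.3306
  Pd branch = 0.0129·Pd^0.44·e^(0.046·RH+f) = 1.298 μm/a
  Cl⁻ term: 0.0175·20.4^0.57·exp(0.008·62+0.085·1.3) = 0.179
  sum: 1.298 + 0.179 → r_corr = 1.477 μm/a

r_corr = 1.48 μm/a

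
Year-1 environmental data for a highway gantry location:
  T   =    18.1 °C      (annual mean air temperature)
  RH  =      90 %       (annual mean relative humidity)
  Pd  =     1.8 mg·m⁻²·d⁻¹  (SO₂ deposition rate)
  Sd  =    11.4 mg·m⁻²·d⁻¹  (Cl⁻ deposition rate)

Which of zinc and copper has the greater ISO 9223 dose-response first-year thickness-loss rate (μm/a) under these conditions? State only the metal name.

zinc: f(T) = -0.071·(T−10) [T>10 °C] = -0.5751
  SO₂ term: 0.0129·1.8^0.44·exp(0.046·90-0.5751) = 0.5904
  Sd branch = 0.0175·Sd^0.57·e^(0.008·RH+0.085·T) = 0.6704 μm/a
  sum: 0.5904 + 0.6704 → r_corr = 1.261 μm/a
copper: f(T) = -0.080·(T−10) [T>10 °C] = -0.6480
  Pd branch = 0.0053·Pd^0.26·e^(0.059·RH+f) = 0.6536 μm/a
  Cl⁻ term: 0.01025·11.4^0.27·exp(0.036·90+0.049·18.1) = 1.226
  sum: 0.6536 + 1.226 → r_corr = 1.879 μm/a
Ordering by μm/a: copper (1.88) > zinc (1.26)

copper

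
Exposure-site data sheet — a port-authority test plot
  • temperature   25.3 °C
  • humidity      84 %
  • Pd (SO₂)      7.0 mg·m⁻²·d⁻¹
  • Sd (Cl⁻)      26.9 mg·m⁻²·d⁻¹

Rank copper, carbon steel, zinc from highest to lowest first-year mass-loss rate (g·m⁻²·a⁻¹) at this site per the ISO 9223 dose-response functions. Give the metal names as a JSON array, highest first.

["carbon steel", "copper", "zinc"]

copper: T>10 °C ⇒ hinge -0.080·(25.3−10) = -1.2240
  SO₂ term: 0.0053·7.0^0.26·exp(0.059·84-1.2240) = 0.3671
  Cl⁻ term: 0.01025·26.9^0.27·exp(0.036·84+0.049·25.3) = 1.772
  sum: 0.3671 + 1.772 → r_corr = 2.139 μm/a
  mass loss = 2.139 μm/a × 8.96 g/cm³ = 19.17 g·m⁻²·a⁻¹
carbon steel: temperature factor f = -0.054·(15.3) = -0.8262
  SO₂ term: 1.77·7.0^0.52·exp(0.02·84-0.8262) = 11.43
  Sd branch = 0.102·Sd^0.62·e^(0.033·RH+0.04·T) = 34.55 μm/a
  r_corr = 11.43 + 34.55 = 45.98 μm/a
  mass loss = 45.98 μm/a × 7.85 g/cm³ = 361 g·m⁻²·a⁻¹
zinc: T>10 °C ⇒ hinge -0.071·(25.3−10) = -1.0863
  Pd branch = 0.0129·Pd^0.44·e^(0.046·RH+f) = 0.4884 μm/a
  Cl⁻ term: 0.0175·26.9^0.57·exp(0.008·84+0.085·25.3) = 1.922
  r_corr = 0.4884 + 1.922 = 2.411 μm/a
  mass loss = 2.411 μm/a × 7.14 g/cm³ = 17.21 g·m⁻²·a⁻¹
Ordering by g·m⁻²·a⁻¹: carbon steel (361) > copper (19.2) > zinc (17.2)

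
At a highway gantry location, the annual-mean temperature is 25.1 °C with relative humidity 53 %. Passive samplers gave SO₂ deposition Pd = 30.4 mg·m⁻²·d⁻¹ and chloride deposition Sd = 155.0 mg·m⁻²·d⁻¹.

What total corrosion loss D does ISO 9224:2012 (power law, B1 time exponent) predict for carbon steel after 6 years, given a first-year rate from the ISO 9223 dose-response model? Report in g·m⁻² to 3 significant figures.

carbon steel: f(T) = -0.054·(T−10) [T>10 °C] = -0.8154
  SO₂ term: 1.77·30.4^0.52·exp(0.02·53-0.8154) = 13.34
  Cl⁻ term: 0.102·155.0^0.62·exp(0.033·53+0.04·25.1) = 36.49
  r_corr = 13.34 + 36.49 = 49.84 μm/a
Long-term exponent b (ISO 9224 Table 2, B1) = 0.523
  D(6) = 49.84 × 6^0.523 = 49.84 × 2.553 = 127.2 μm
  Mass loss = 127.2 μm × 7.85 g/cm³ = 998.6 g·m⁻²

D(6) = 999 g·m⁻²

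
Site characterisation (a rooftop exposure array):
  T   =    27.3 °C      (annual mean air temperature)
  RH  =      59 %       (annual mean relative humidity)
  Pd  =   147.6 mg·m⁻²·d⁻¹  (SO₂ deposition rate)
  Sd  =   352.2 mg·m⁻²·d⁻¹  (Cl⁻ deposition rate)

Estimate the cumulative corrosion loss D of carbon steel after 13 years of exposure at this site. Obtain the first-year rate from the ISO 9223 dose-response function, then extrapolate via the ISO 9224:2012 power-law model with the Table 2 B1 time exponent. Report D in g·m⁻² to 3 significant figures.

D(13) = 3.34e+03 g·m⁻²

carbon steel: temperature factor f = -0.054·(17.3) = -0.9342
  Pd branch = 1.77·Pd^0.52·e^(0.02·RH+f) = 30.38 μm/a
  Sd branch = 0.102·Sd^0.62·e^(0.033·RH+0.04·T) = 80.8 μm/a
  sum: 30.38 + 80.8 → r_corr = 111.2 μm/a
Long-term exponent b (ISO 9224 Table 2, B1) = 0.523
  D(13) = 111.2 × 13^0.523 = 111.2 × 3.825 = 425.3 μm
  Mass loss = 425.3 μm × 7.85 g/cm³ = 3338 g·m⁻²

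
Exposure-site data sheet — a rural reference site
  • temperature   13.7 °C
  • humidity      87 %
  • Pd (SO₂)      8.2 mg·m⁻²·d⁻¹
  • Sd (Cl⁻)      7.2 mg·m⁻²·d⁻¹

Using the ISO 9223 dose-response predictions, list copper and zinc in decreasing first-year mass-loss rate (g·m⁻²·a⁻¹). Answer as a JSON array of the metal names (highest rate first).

["copper", "zinc"]

copper: f(T) = -0.080·(T−10) [T>10 °C] = -0.2960
  sulphur-dioxide contribution → 1.155 μm/a
  chloride contribution → 0.7833 μm/a
  ⇒ r_corr(copper) = 1.938 μm/a
  mass loss = 1.938 μm/a × 8.96 g/cm³ = 17.37 g·m⁻²·a⁻¹
zinc: T>10 °C ⇒ hinge -0.071·(13.7−10) = -0.2627
  sulphur-dioxide contribution → 1.37 μm/a
  chloride contribution → 0.3465 μm/a
  total first-year rate 1.716 μm/a
  mass loss = 1.716 μm/a × 7.14 g/cm³ = 12.25 g·m⁻²·a⁻¹
Ordering by g·m⁻²·a⁻¹: copper (17.4) > zinc (12.3)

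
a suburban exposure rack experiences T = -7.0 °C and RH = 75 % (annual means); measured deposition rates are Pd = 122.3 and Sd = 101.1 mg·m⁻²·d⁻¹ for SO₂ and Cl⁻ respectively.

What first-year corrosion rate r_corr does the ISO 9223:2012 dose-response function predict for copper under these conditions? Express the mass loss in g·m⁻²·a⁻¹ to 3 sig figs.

copper: temperature factor f = +0.126·(-17.0) = -2.1420
  Pd branch = 0.0053·Pd^0.26·e^(0.059·RH+f) = 0.1813 μm/a
  Cl⁻ term: 0.01025·101.1^0.27·exp(0.036·75+0.049·-7.0) = 0.3764
  r_corr = 0.1813 + 0.3764 = 0.5577 μm/a
Convert to mass loss: 0.5577 μm/a × 8.96 g/cm³ = 4.997 g·m⁻²·a⁻¹

r_corr = 5.00 g·m⁻²·a⁻¹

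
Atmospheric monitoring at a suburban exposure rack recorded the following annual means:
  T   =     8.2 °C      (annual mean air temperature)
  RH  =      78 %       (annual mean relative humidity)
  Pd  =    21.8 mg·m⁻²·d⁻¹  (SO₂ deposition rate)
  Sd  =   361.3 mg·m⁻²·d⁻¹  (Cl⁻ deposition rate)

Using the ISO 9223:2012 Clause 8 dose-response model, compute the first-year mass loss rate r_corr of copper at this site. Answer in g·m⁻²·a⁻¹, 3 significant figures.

r_corr = 19.6 g·m⁻²·a⁻¹

copper: temperature factor f = +0.126·(-1.8) = -0.2268
  sulphur-dioxide contribution → 0.9384 μm/a
  chloride contribution → 1.246 μm/a
  ⇒ r_corr(copper) = 2.184 μm/a
Convert to mass loss: 2.184 μm/a × 8.96 g/cm³ = 19.57 g·m⁻²·a⁻¹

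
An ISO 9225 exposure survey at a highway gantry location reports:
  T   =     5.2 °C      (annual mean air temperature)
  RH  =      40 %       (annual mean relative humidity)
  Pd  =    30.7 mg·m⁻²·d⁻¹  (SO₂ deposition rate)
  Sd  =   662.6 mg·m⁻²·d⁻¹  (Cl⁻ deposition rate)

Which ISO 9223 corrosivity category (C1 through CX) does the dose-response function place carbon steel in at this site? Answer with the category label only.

carbon steel: T≤10 °C ⇒ hinge +0.150·(5.2−10) = -0.7200
  sulphur-dioxide contribution → 11.38 μm/a
  chloride contribution → 26.39 μm/a
  total first-year rate 37.76 μm/a
Category bounds: 25…50 μm/a bracket r_corr ⇒ C3

C3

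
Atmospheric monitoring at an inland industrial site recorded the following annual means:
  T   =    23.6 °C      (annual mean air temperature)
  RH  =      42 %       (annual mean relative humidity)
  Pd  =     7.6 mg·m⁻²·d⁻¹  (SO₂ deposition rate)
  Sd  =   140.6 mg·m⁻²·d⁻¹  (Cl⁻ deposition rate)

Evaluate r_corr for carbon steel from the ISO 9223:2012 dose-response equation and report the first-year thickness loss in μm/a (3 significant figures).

r_corr = 28.2 μm/a

carbon steel: T>10 °C ⇒ hinge -0.054·(23.6−10) = -0.7344
  sulphur-dioxide contribution → 5.648 μm/a
  chloride contribution → 22.5 μm/a
  total first-year rate 28.15 μm/a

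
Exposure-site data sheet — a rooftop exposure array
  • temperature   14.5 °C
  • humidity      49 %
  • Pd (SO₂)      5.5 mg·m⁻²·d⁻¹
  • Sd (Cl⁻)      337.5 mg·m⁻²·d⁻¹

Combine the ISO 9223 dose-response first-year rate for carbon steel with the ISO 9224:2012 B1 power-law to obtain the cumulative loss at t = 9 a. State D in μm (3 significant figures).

D(9) = 135 μm

carbon steel: f(T) = -0.054·(T−10) [T>10 °C] = -0.2430
  Pd branch = 1.77·Pd^0.52·e^(0.02·RH+f) = 8.975 μm/a
  Cl⁻ term: 0.102·337.5^0.62·exp(0.033·49+0.04·14.5) = 33.91
  sum: 8.975 + 33.91 → r_corr = 42.88 μm/a
Power-law: D(9) = r_corr · 9^0.523
  D(9) = 42.88 × 9^0.523 = 42.88 × 3.156 = 135.3 μm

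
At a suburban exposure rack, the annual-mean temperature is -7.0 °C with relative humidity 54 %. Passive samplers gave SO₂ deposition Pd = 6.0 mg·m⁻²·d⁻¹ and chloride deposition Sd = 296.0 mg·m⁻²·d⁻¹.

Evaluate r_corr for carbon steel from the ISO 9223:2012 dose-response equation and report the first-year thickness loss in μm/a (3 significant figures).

carbon steel: T≤10 °C ⇒ hinge +0.150·(-7.0−10) = -2.5500
  sulphur-dioxide contribution → 1.033 μm/a
  chloride contribution → 15.6 μm/a
  total first-year rate 16.63 μm/a

r_corr = 16.6 μm/a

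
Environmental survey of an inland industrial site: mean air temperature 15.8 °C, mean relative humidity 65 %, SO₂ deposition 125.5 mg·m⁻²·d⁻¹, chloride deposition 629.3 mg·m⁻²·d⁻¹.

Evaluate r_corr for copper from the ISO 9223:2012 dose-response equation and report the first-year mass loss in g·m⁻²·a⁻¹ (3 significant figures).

r_corr = 16.6 g·m⁻²·a⁻¹

copper: T>10 °C ⇒ hinge -0.080·(15.8−10) = -0.4640
  Pd branch = 0.0053·Pd^0.26·e^(0.059·RH+f) = 0.5419 μm/a
  Cl⁻ term: 0.01025·629.3^0.27·exp(0.036·65+0.049·15.8) = 1.315
  r_corr = 0.5419 + 1.315 = 1.857 μm/a
Convert to mass loss: 1.857 μm/a × 8.96 g/cm³ = 16.64 g·m⁻²·a⁻¹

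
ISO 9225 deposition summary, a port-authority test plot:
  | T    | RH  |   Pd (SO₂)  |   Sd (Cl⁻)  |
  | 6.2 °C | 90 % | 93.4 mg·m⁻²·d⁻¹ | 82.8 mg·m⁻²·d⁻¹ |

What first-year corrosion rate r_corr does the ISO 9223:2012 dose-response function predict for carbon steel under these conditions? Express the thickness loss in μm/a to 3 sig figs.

carbon steel: temperature factor f = +0.150·(-3.8) = -0.5700
  sulphur-dioxide contribution → 64.08 μm/a
  chloride contribution → 39.39 μm/a
  total first-year rate 103.5 μm/a

r_corr = 103 μm/a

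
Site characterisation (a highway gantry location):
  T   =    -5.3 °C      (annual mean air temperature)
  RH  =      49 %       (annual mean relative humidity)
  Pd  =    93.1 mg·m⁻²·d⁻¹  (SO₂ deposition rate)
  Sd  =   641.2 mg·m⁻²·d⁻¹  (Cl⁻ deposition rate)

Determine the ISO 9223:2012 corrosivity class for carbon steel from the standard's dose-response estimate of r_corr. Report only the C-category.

carbon steel: f(T) = +0.150·(T−10) [T≤10 °C] = -2.2950
  SO₂ term: 1.77·93.1^0.52·exp(0.02·49-2.2950) = 5.02
  Cl⁻ term: 0.102·641.2^0.62·exp(0.033·49+0.04·-5.3) = 22.86
  sum: 5.02 + 22.86 → r_corr = 27.88 μm/a
ISO 9223 Table 2 (carbon steel): 25 < 27.9 ≤ 50 μm/a ⇒ C3

C3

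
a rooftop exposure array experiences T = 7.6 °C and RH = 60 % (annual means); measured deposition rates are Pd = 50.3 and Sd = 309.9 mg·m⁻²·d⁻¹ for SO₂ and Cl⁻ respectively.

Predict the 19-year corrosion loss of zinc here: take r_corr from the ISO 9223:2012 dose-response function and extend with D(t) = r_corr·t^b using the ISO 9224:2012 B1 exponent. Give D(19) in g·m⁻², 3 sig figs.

zinc: temperature factor f = +0.038·(-2.4) = -0.0912
  Pd branch = 0.0129·Pd^0.44·e^(0.046·RH+f) = 1.043 μm/a
  Sd branch = 0.0175·Sd^0.57·e^(0.008·RH+0.085·T) = 1.419 μm/a
  r_corr = 1.043 + 1.419 = 2.462 μm/a
Long-term exponent b (ISO 9224 Table 2, B1) = 0.813
  D(19) = 2.462 × 19^0.813 = 2.462 × 10.96 = 26.98 μm
  Mass loss = 26.98 μm × 7.14 g/cm³ = 192.6 g·m⁻²

D(19) = 193 g·m⁻²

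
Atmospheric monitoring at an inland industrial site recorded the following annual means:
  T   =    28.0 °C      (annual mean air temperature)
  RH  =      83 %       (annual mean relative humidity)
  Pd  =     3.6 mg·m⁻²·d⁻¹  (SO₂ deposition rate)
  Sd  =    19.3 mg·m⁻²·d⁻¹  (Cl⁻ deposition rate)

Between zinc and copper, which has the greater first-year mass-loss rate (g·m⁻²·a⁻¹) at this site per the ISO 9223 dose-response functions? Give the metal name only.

copper

zinc: f(T) = -0.071·(T−10) [T>10 °C] = -1.2780
  sulphur-dioxide contribution → 0.2874 μm/a
  chloride contribution → 1.985 μm/a
  total first-year rate 2.273 μm/a
  mass loss = 2.273 μm/a × 7.14 g/cm³ = 16.23 g·m⁻²·a⁻¹
copper: f(T) = -0.080·(T−10) [T>10 °C] = -1.4400
  sulphur-dioxide contribution → 0.2346 μm/a
  chloride contribution → 1.784 μm/a
  ⇒ r_corr(copper) = 2.018 μm/a
  mass loss = 2.018 μm/a × 8.96 g/cm³ = 18.08 g·m⁻²·a⁻¹
Ordering by g·m⁻²·a⁻¹: copper (18.1) > zinc (16.2)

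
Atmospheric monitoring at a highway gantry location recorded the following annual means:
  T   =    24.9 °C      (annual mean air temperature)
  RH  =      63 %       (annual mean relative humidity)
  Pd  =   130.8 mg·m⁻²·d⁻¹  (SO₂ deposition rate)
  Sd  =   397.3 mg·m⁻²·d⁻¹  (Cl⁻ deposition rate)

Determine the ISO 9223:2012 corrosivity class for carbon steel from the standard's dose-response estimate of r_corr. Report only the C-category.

C5

carbon steel: T>10 °C ⇒ hinge -0.054·(24.9−10) = -0.8046
  SO₂ term: 1.77·130.8^0.52·exp(0.02·63-0.8046) = 35.19
  Sd branch = 0.102·Sd^0.62·e^(0.033·RH+0.04·T) = 90.26 μm/a
  sum: 35.19 + 90.26 → r_corr = 125.5 μm/a
125 μm/a falls in (80, 200] for carbon steel → category C5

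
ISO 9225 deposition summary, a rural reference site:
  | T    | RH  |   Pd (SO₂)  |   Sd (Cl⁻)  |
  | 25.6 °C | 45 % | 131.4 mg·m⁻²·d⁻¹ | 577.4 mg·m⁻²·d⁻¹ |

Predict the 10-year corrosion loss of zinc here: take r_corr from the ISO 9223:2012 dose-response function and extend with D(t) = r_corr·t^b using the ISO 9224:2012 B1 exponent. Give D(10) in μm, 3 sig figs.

D(10) = 55.8 μm

zinc: T>10 °C ⇒ hinge -0.071·(25.6−10) = -1.1076
  sulphur-dioxide contribution → 0.2889 μm/a
  chloride contribution → 8.288 μm/a
  ⇒ r_corr(zinc) = 8.577 μm/a
Long-term exponent b (ISO 9224 Table 2, B1) = 0.813
  D(10) = 8.577 × 10^0.813 = 8.577 × 6.501 = 55.76 μm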